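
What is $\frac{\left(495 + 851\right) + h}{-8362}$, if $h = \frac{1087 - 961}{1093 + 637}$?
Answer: $- \frac{31469}{195490} \approx -0.16097$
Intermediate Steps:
$h = \frac{63}{865}$ ($h = \frac{126}{1730} = 126 \cdot \frac{1}{1730} = \frac{63}{865} \approx 0.072832$)
$\frac{\left(495 + 851\right) + h}{-8362} = \frac{\left(495 + 851\right) + \frac{63}{865}}{-8362} = \left(1346 + \frac{63}{865}\right) \left(- \frac{1}{8362}\right) = \frac{1164353}{865} \left(- \frac{1}{8362}\right) = - \frac{31469}{195490}$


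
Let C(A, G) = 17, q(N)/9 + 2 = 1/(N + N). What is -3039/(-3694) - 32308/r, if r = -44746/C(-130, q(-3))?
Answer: 1082430439/82645862 ≈ 13.097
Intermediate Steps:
q(N) = -18 + 9/(2*N) (q(N) = -18 + 9/(N + N) = -18 + 9/((2*N)) = -18 + 9*(1/(2*N)) = -18 + 9/(2*N))
r = -44746/17 ≈ -2632.1
-3039/(-3694) - 32308/r = -3039/(-3694) - 32308/(-44746/17) = -3039*(-1/3694) - 32308*(-17/44746) = 3039/3694 + 274618/22373 = 1082430439/82645862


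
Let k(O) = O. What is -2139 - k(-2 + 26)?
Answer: -2163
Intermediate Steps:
-2139 - k(-2 + 26) = -2139 - (-2 + 26) = -2139 - 1*24 = -2139 - 24 = -2163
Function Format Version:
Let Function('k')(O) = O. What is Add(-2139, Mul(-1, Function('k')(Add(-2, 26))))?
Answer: -2163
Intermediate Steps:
Add(-2139, Mul(-1, Function('k')(Add(-2, 26)))) = Add(-2139, Mul(-1, Add(-2, 26))) = Add(-2139, Mul(-1, 24)) = Add(-2139, -24) = -2163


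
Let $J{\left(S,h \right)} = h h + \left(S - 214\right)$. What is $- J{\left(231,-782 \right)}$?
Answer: $-611541$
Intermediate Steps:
$J{\left(S,h \right)} = -214 + S + h^{2}$ ($J{\left(S,h \right)} = h^{2} + \left(-214 + S\right) = -214 + S + h^{2}$)
$- J{\left(231,-782 \right)} = - (-214 + 231 + \left(-782\right)^{2}) = - (-214 + 231 + 611524) = \left(-1\right) 611541 = -611541$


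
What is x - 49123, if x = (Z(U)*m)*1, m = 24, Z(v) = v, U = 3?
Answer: -49051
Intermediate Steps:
x = 72 (x = (3*24)*1 = 72*1 = 72)
x - 49123 = 72 - 49123 = -49051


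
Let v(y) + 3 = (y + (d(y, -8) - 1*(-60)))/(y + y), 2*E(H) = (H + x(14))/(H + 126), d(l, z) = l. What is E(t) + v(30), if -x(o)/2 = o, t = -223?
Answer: 57/194 ≈ 0.29381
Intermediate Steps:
x(o) = -2*o
E(H) = (-28 + H)/(2*(126 + H)) (E(H) = ((H - 2*14)/(H + 126))/2 = ((H - 28)/(126 + H))/2 = ((-28 + H)/(126 + H))/2 = (-28 + H)/(2*(126 + H)))
v(y) = -3 + (60 + 2*y)/(2*y) (v(y) = -3 + (y + (y - 1*(-60)))/(y + y) = -3 + (y + (y + 60))/((2*y)) = -3 + (y + (60 + y))*(1/(2*y)) = -3 + (60 + 2*y)*(1/(2*y)) = -3 + (60 + 2*y)/(2*y))
E(t) + v(30) = (-28 - 223)/(2*(126 - 223)) + (-2 + 30/30) = (1/2)*(-251)/(-97) + (-2 + 30*(1/30)) = (1/2)*(-1/97)*(-251) + (-2 + 1) = 251/194 - 1 = 57/194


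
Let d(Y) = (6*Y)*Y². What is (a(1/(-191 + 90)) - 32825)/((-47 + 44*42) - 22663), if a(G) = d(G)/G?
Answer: 334847819/212813262 ≈ 1.5734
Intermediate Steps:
d(Y) = 6*Y³
a(G) = 6*G² (a(G) = (6*G³)/G = 6*G²)
(a(1/(-191 + 90)) - 32825)/((-47 + 44*42) - 22663) = (6*(1/(-191 + 90))² - 32825)/((-47 + 44*42) - 22663) = (6*(1/(-101))² - 32825)/((-47 + 1848) - 22663) = (6*(-1/101)² - 32825)/(1801 - 22663) = (6*(1/10201) - 32825)/(-20862) = (6/10201 - 32825)*(-1/20862) = -334847819/10201*(-1/20862) = 334847819/212813262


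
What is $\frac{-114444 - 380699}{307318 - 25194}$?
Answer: $- \frac{495143}{282124} \approx -1.7551$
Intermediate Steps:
$\frac{-114444 - 380699}{307318 - 25194} = - \frac{495143}{282124}$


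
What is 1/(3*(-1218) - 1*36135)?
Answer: -1/39789 ≈ -2.5133e-5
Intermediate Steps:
1/(3*(-1218) - 1*36135) = 1/(-3654 - 36135) = 1/(-39789) = -1/39789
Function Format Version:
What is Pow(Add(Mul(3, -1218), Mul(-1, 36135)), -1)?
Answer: Rational(-1, 39789) ≈ -2.5133e-5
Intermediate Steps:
Pow(Add(Mul(3, -1218), Mul(-1, 36135)), -1) = Pow(Add(-3654, -36135), -1) = Pow(-39789, -1) = Rational(-1, 39789)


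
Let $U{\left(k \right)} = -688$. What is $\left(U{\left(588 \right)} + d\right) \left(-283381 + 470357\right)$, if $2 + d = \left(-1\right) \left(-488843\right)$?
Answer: $91272895328$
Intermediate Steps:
$d = 488841$ ($d = -2 - -488843 = -2 + 488843 = 488841$)
$\left(U{\left(588 \right)} + d\right) \left(-283381 + 470357\right) = \left(-688 + 488841\right) \left(-283381 + 470357\right) = 488153 \cdot 186976 = 91272895328$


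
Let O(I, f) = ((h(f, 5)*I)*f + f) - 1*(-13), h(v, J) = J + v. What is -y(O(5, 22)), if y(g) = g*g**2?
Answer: -27135225125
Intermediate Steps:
O(I, f) = 13 + f + I*f*(5 + f) (O(I, f) = (((5 + f)*I)*f + f) - 1*(-13) = ((I*(5 + f))*f + f) + 13 = (I*f*(5 + f) + f) + 13 = (f + I*f*(5 + f)) + 13 = 13 + f + I*f*(5 + f))
y(g) = g**3
-y(O(5, 22)) = -(13 + 22 + 5*22*(5 + 22))**3 = -(13 + 22 + 5*22*27)**3 = -(13 + 22 + 2970)**3 = -1*3005**3 = -1*27135225125 = -27135225125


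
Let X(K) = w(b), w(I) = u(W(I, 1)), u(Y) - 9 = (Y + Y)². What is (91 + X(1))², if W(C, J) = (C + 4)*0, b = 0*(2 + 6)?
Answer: 10000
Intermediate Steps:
b = 0 (b = 0*8 = 0)
W(C, J) = 0 (W(C, J) = (4 + C)*0 = 0)
u(Y) = 9 + 4*Y² (u(Y) = 9 + (Y + Y)² = 9 + (2*Y)² = 9 + 4*Y²)
w(I) = 9 (w(I) = 9 + 4*0² = 9 + 4*0 = 9 + 0 = 9)
X(K) = 9
(91 + X(1))² = (91 + 9)² = 100² = 10000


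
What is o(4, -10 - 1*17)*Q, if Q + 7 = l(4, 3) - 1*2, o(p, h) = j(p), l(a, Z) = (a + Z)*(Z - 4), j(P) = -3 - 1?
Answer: 64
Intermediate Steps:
j(P) = -4
l(a, Z) = (-4 + Z)*(Z + a) (l(a, Z) = (Z + a)*(-4 + Z) = (-4 + Z)*(Z + a))
o(p, h) = -4
Q = -16 (Q = -7 + ((3**2 - 4*3 - 4*4 + 3*4) - 1*2) = -7 + ((9 - 12 - 16 + 12) - 2) = -7 + (-7 - 2) = -7 - 9 = -16)
o(4, -10 - 1*17)*Q = -4*(-16) = 64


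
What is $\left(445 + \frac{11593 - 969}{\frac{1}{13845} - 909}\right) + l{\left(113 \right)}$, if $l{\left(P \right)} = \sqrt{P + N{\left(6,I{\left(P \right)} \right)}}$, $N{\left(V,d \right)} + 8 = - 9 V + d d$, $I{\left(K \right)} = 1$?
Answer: $\frac{340830125}{786569} + 2 \sqrt{13} \approx 440.52$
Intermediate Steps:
$N{\left(V,d \right)} = -8 + d^{2} - 9 V$ ($N{\left(V,d \right)} = -8 - \left(9 V - d d\right) = -8 - \left(- d^{2} + 9 V\right) = -8 + d^{2} - 9 V$)
$l{\left(P \right)} = \sqrt{-61 + P}$ ($l{\left(P \right)} = \sqrt{P - \left(62 - 1\right)} = \sqrt{P - 61} = \sqrt{-61 + P}$)
$\left(445 + \frac{11593 - 969}{\frac{1}{13845} - 909}\right) + l{\left(113 \right)} = \left(445 + \frac{11593 - 969}{\frac{1}{13845} - 909}\right) + \sqrt{-61 + 113} = \left(445 + \frac{10624}{\frac{1}{13845} - 909}\right) + \sqrt{52} = \left(445 + \frac{10624}{- \frac{12585104}{13845}}\right) + 2 \sqrt{13} = \left(445 + 10624 \left(- \frac{13845}{12585104}\right)\right) + 2 \sqrt{13} = \left(445 - \frac{9193080}{786569}\right) + 2 \sqrt{13} = \frac{340830125}{786569} + 2 \sqrt{13}$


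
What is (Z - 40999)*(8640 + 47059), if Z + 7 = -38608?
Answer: -4434420186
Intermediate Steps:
Z = -38615 (Z = -7 - 38608 = -38615)
(Z - 40999)*(8640 + 47059) = (-38615 - 40999)*(8640 + 47059) = -79614*55699 = -4434420186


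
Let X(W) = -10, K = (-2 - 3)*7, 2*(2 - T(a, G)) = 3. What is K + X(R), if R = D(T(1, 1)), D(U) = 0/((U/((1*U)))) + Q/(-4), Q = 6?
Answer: -45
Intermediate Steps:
T(a, G) = ½ (T(a, G) = 2 - ½*3 = 2 - 3/2 = ½)
D(U) = -3/2 (D(U) = 0/((U/((1*U)))) + 6/(-4) = 0/((U/U)) + 6*(-¼) = 0/1 - 3/2 = 0*1 - 3/2 = 0 - 3/2 = -3/2)
K = -35 (K = -5*7 = -35)
R = -3/2 ≈ -1.5000
K + X(R) = -35 - 10 = -45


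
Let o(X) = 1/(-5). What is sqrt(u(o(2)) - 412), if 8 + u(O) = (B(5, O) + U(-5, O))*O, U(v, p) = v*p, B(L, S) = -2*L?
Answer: I*sqrt(10455)/5 ≈ 20.45*I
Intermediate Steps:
o(X) = -1/5
U(v, p) = p*v
u(O) = -8 + O*(-10 - 5*O) (u(O) = -8 + (-2*5 + O*(-5))*O = -8 + (-10 - 5*O)*O = -8 + O*(-10 - 5*O))
sqrt(u(o(2)) - 412) = sqrt((-8 - 10*(-1/5) - 5*(-1/5)**2) - 412) = sqrt((-8 + 2 - 5*1/25) - 412) = sqrt((-8 + 2 - 1/5) - 412) = sqrt(-31/5 - 412) = sqrt(-2091/5) = I*sqrt(10455)/5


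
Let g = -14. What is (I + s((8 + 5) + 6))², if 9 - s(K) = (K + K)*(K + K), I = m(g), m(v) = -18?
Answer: 2111209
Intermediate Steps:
I = -18
s(K) = 9 - 4*K² (s(K) = 9 - (K + K)*(K + K) = 9 - 2*K*2*K = 9 - 4*K²)
(I + s((8 + 5) + 6))² = (-18 + (9 - 4*((8 + 5) + 6)²))² = (-18 + (9 - 4*(13 + 6)²))² = (-18 + (9 - 4*19²))² = (-18 + (9 - 4*361))² = (-18 + (9 - 1444))² = (-18 - 1435)² = (-1453)² = 2111209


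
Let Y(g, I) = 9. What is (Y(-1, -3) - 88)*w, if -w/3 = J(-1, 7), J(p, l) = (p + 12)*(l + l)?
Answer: 36498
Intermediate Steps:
J(p, l) = 2*l*(12 + p) (J(p, l) = (12 + p)*(2*l) = 2*l*(12 + p))
w = -462 (w = -6*7*(12 - 1) = -6*7*11 = -3*154 = -462)
(Y(-1, -3) - 88)*w = (9 - 88)*(-462) = -79*(-462) = 36498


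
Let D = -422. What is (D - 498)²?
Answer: 846400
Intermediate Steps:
(D - 498)² = (-422 - 498)² = (-920)² = 846400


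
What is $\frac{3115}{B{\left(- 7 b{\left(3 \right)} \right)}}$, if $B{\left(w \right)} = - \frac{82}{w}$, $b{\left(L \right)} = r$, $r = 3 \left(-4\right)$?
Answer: $- \frac{130830}{41} \approx -3191.0$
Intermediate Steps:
$r = -12$
$b{\left(L \right)} = -12$
$\frac{3115}{B{\left(- 7 b{\left(3 \right)} \right)}} = \frac{3115}{\left(-82\right) \frac{1}{\left(-7\right) \left(-12\right)}} = \frac{3115}{\left(-82\right) \frac{1}{84}} = \frac{3115}{- \frac{41}{42}} = 3115 \left(- \frac{42}{41}\right) = - \frac{130830}{41}$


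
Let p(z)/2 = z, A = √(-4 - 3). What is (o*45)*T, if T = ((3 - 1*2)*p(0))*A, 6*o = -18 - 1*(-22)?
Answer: 0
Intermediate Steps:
A = I*√7 (A = √(-7) = I*√7 ≈ 2.6458*I)
p(z) = 2*z
o = ⅔ (o = (-18 - 1*(-22))/6 = (-18 + 22)/6 = (⅙)*4 = ⅔ ≈ 0.66667)
T = 0 (T = ((3 - 1*2)*(2*0))*(I*√7) = ((3 - 2)*0)*(I*√7) = (1*0)*(I*√7) = 0*(I*√7) = 0)
(o*45)*T = ((⅔)*45)*0 = 30*0 = 0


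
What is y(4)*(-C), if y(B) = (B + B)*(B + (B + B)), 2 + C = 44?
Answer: -4032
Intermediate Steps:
C = 42 (C = -2 + 44 = 42)
y(B) = 6*B² (y(B) = (2*B)*(B + 2*B) = (2*B)*(3*B) = 6*B²)
y(4)*(-C) = (6*4²)*(-1*42) = (6*16)*(-42) = 96*(-42) = -4032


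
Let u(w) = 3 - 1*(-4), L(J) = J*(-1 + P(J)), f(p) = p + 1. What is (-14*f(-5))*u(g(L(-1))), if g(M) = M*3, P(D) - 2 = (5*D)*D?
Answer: 392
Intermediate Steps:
f(p) = 1 + p
P(D) = 2 + 5*D**2 (P(D) = 2 + (5*D)*D = 2 + 5*D**2)
L(J) = J*(1 + 5*J**2) (L(J) = J*(-1 + (2 + 5*J**2)) = J*(1 + 5*J**2))
g(M) = 3*M
u(w) = 7 (u(w) = 3 + 4 = 7)
(-14*f(-5))*u(g(L(-1))) = -14*(1 - 5)*7 = -14*(-4)*7 = 56*7 = 392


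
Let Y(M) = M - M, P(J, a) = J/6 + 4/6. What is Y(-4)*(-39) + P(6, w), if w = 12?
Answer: 5/3 ≈ 1.6667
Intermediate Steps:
P(J, a) = ⅔ + J/6 (P(J, a) = J*(⅙) + 4*(⅙) = J/6 + ⅔ = ⅔ + J/6)
Y(M) = 0
Y(-4)*(-39) + P(6, w) = 0*(-39) + (⅔ + (⅙)*6) = 0 + (⅔ + 1) = 0 + 5/3 = 5/3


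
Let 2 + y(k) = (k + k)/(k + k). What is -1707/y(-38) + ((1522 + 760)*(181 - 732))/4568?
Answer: 3270097/2284 ≈ 1431.7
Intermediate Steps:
y(k) = -1 (y(k) = -2 + (k + k)/(k + k) = -2 + (2*k)/((2*k)) = -2 + (2*k)*(1/(2*k)) = -2 + 1 = -1)
-1707/y(-38) + ((1522 + 760)*(181 - 732))/4568 = -1707/(-1) + ((1522 + 760)*(181 - 732))/4568 = -1707*(-1) + (2282*(-551))*(1/4568) = 1707 - 1257382*1/4568 = 1707 - 628691/2284 = 3270097/2284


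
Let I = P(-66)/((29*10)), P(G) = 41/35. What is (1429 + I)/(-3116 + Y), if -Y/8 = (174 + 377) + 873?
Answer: -1611599/16361800 ≈ -0.098498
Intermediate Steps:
P(G) = 41/35 (P(G) = 41*(1/35) = 41/35)
I = 41/10150 (I = 41/(35*((29*10))) = (41/35)/290 = (41/35)*(1/290) = 41/10150 ≈ 0.0040394)
Y = -11392 (Y = -8*((174 + 377) + 873) = -8*(551 + 873) = -8*1424 = -11392)
(1429 + I)/(-3116 + Y) = (1429 + 41/10150)/(-3116 - 11392) = (14504391/10150)/(-14508) = (14504391/10150)*(-1/14508) = -1611599/16361800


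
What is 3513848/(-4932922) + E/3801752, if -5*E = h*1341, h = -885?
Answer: -6093957547271/9376873039672 ≈ -0.64989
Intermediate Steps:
E = 237357 (E = -(-177)*1341 = -1/5*(-1186785) = 237357)
3513848/(-4932922) + E/3801752 = 3513848/(-4932922) + 237357/3801752 = 3513848*(-1/4932922) + 237357*(1/3801752) = -1756924/2466461 + 237357/3801752 = -6093957547271/9376873039672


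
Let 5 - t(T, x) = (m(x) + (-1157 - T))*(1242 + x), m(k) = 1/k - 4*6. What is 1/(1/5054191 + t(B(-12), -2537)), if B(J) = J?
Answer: -12822482567/19411321779227758 ≈ -6.6057e-7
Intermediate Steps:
m(k) = -24 + 1/k (m(k) = 1/k - 24 = -24 + 1/k)
t(T, x) = 5 - (1242 + x)*(-1181 + 1/x - T) (t(T, x) = 5 - ((-24 + 1/x) + (-1157 - T))*(1242 + x) = 5 - (-1181 + 1/x - T)*(1242 + x) = 5 - (1242 + x)*(-1181 + 1/x - T))
1/(1/5054191 + t(B(-12), -2537)) = 1/(1/5054191 + (1466806 - 1242/(-2537) + 1181*(-2537) + 1242*(-12) - 12*(-2537))) = 1/(1/5054191 + (1466806 - 1242*(-1/2537) - 2996197 - 14904 + 30444)) = 1/(1/5054191 + (1466806 + 1242/2537 - 2996197 - 14904 + 30444)) = 1/(1/5054191 - 3840638745/2537) = 1/(-19411321779227758/12822482567) = -12822482567/19411321779227758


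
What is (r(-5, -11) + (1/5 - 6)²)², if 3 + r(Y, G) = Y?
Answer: 410881/625 ≈ 657.41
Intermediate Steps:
r(Y, G) = -3 + Y
(r(-5, -11) + (1/5 - 6)²)² = ((-3 - 5) + (1/5 - 6)²)² = (-8 + (⅕ - 6)²)² = (-8 + (-29/5)²)² = (-8 + 841/25)² = (641/25)² = 410881/625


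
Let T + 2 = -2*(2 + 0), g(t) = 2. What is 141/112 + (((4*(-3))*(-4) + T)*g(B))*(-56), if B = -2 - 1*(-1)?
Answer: -526707/112 ≈ -4702.7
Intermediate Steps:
B = -1 (B = -2 + 1 = -1)
T = -6 (T = -2 - 2*(2 + 0) = -2 - 2*2 = -2 - 4 = -6)
141/112 + (((4*(-3))*(-4) + T)*g(B))*(-56) = 141/112 + (((4*(-3))*(-4) - 6)*2)*(-56) = 141*(1/112) + ((-12*(-4) - 6)*2)*(-56) = 141/112 + ((48 - 6)*2)*(-56) = 141/112 + (42*2)*(-56) = 141/112 + 84*(-56) = 141/112 - 4704 = -526707/112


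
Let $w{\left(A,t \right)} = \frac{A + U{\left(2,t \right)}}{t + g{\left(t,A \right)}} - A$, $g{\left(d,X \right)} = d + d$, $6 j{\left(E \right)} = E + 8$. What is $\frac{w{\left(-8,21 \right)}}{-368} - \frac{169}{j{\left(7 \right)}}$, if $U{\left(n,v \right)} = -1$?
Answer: $- \frac{870963}{12880} \approx -67.621$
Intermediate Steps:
$j{\left(E \right)} = \frac{4}{3} + \frac{E}{6}$ ($j{\left(E \right)} = \frac{E + 8}{6} = \frac{8 + E}{6} = \frac{4}{3} + \frac{E}{6}$)
$g{\left(d,X \right)} = 2 d$
$w{\left(A,t \right)} = - A + \frac{-1 + A}{3 t}$ ($w{\left(A,t \right)} = \frac{A - 1}{t + 2 t} - A = \frac{-1 + A}{3 t} - A = - A + \frac{-1 + A}{3 t}$)
$\frac{w{\left(-8,21 \right)}}{-368} - \frac{169}{j{\left(7 \right)}} = \frac{\frac{1}{3} \cdot \frac{1}{21} \left(-1 - 8 - \left(-24\right) 21\right)}{-368} - \frac{169}{\frac{4}{3} + \frac{1}{6} \cdot 7} = \frac{1}{3} \cdot \frac{1}{21} \left(-1 - 8 + 504\right) \left(- \frac{1}{368}\right) - \frac{169}{\frac{4}{3} + \frac{7}{6}} = \frac{1}{3} \cdot \frac{1}{21} \cdot 495 \left(- \frac{1}{368}\right) - \frac{169}{\frac{5}{2}} = \frac{55}{7} \left(- \frac{1}{368}\right) - \frac{338}{5} = - \frac{55}{2576} - \frac{338}{5} = - \frac{870963}{12880}$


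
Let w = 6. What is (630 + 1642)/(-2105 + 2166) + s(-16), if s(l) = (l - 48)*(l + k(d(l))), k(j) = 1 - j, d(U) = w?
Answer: 84256/61 ≈ 1381.2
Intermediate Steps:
d(U) = 6
s(l) = (-48 + l)*(-5 + l) (s(l) = (l - 48)*(l + (1 - 1*6)) = (-48 + l)*(l + (1 - 6)) = (-48 + l)*(l - 5) = (-48 + l)*(-5 + l))
(630 + 1642)/(-2105 + 2166) + s(-16) = (630 + 1642)/(-2105 + 2166) + (240 + (-16)² - 53*(-16)) = 2272/61 + (240 + 256 + 848) = 2272*(1/61) + 1344 = 2272/61 + 1344 = 84256/61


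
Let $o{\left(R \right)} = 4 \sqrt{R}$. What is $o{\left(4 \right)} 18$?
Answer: $144$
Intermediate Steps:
$o{\left(4 \right)} 18 = 4 \sqrt{4} \cdot 18 = 4 \cdot 2 \cdot 18 = 8 \cdot 18 = 144$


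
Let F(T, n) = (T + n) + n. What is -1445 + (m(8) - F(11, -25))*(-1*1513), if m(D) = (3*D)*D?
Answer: -350948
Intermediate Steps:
m(D) = 3*D²
F(T, n) = T + 2*n
-1445 + (m(8) - F(11, -25))*(-1*1513) = -1445 + (3*8² - (11 + 2*(-25)))*(-1*1513) = -1445 + (3*64 - (11 - 50))*(-1513) = -1445 + (192 - 1*(-39))*(-1513) = -1445 + (192 + 39)*(-1513) = -1445 + 231*(-1513) = -1445 - 349503 = -350948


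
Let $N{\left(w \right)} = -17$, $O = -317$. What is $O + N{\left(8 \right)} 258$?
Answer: $-4703$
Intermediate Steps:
$O + N{\left(8 \right)} 258 = -317 - 4386 = -4703$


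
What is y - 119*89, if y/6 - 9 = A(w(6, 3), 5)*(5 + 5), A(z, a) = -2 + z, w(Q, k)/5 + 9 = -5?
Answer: -14857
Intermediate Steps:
w(Q, k) = -70 (w(Q, k) = -45 + 5*(-5) = -45 - 25 = -70)
y = -4266 (y = 54 + 6*((-2 - 70)*(5 + 5)) = 54 + 6*(-72*10) = 54 + 6*(-720) = 54 - 4320 = -4266)
y - 119*89 = -4266 - 119*89 = -4266 - 10591 = -14857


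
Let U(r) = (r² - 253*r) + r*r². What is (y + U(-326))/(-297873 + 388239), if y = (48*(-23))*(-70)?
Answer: -17189971/45183 ≈ -380.45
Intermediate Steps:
U(r) = r² + r³ - 253*r (U(r) = (r² - 253*r) + r³ = r² + r³ - 253*r)
y = 77280 (y = -1104*(-70) = 77280)
(y + U(-326))/(-297873 + 388239) = (77280 - 326*(-253 - 326 + (-326)²))/(-297873 + 388239) = (77280 - 326*(-253 - 326 + 106276))/90366 = (77280 - 326*105697)*(1/90366) = (77280 - 34457222)*(1/90366) = -34379942*1/90366 = -17189971/45183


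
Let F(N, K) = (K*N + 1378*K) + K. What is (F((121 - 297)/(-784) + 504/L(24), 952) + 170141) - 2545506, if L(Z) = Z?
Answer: -7296459/7 ≈ -1.0424e+6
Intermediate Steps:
F(N, K) = 1379*K + K*N (F(N, K) = (1378*K + K*N) + K = 1379*K + K*N)
(F((121 - 297)/(-784) + 504/L(24), 952) + 170141) - 2545506 = (952*(1379 + ((121 - 297)/(-784) + 504/24)) + 170141) - 2545506 = (952*(1379 + (-176*(-1/784) + 504*(1/24))) + 170141) - 2545506 = (952*(1379 + (11/49 + 21)) + 170141) - 2545506 = (952*(1379 + 1040/49) + 170141) - 2545506 = (952*(68611/49) + 170141) - 2545506 = (9331096/7 + 170141) - 2545506 = 10522083/7 - 2545506 = -7296459/7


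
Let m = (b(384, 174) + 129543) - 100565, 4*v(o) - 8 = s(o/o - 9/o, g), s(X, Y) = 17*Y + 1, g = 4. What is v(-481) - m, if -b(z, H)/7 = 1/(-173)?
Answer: -20039483/692 ≈ -28959.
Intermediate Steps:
b(z, H) = 7/173 (b(z, H) = -7/(-173) = -7*(-1/173) = 7/173)
s(X, Y) = 1 + 17*Y
v(o) = 77/4 (v(o) = 2 + (1 + 17*4)/4 = 2 + (1 + 68)/4 = 2 + (¼)*69 = 2 + 69/4 = 77/4)
m = 5013201/173 (m = (7/173 + 129543) - 100565 = 22410946/173 - 100565 = 5013201/173 ≈ 28978.)
v(-481) - m = 77/4 - 1*5013201/173 = 77/4 - 5013201/173 = -20039483/692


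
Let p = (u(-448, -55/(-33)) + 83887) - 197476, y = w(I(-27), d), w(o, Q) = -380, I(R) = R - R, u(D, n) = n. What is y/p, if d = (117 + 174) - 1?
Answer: 570/170381 ≈ 0.0033454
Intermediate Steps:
I(R) = 0
d = 290 (d = 291 - 1 = 290)
y = -380
p = -340762/3 (p = (-55/(-33) + 83887) - 197476 = (-55*(-1/33) + 83887) - 197476 = (5/3 + 83887) - 197476 = 251666/3 - 197476 = -340762/3 ≈ -1.1359e+5)
y/p = -380/(-340762/3) = -380*(-3/340762) = 570/170381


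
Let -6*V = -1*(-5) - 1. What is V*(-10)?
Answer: 20/3 ≈ 6.6667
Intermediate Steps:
V = -⅔ (V = -(-1*(-5) - 1)/6 = -(5 - 1)/6 = -⅙*4 = -⅔ ≈ -0.66667)
V*(-10) = -⅔*(-10) = 20/3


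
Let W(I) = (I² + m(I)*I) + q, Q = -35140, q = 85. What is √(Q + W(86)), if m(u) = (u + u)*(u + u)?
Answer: √2516565 ≈ 1586.4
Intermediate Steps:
m(u) = 4*u² (m(u) = (2*u)*(2*u) = 4*u²)
W(I) = 85 + I² + 4*I³ (W(I) = (I² + (4*I²)*I) + 85 = (I² + 4*I³) + 85 = 85 + I² + 4*I³)
√(Q + W(86)) = √(-35140 + (85 + 86² + 4*86³)) = √(-35140 + (85 + 7396 + 4*636056)) = √(-35140 + (85 + 7396 + 2544224)) = √(-35140 + 2551705) = √2516565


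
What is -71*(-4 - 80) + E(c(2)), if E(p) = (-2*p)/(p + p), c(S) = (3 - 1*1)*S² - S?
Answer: 5963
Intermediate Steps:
c(S) = -S + 2*S² (c(S) = (3 - 1)*S² - S = 2*S² - S = -S + 2*S²)
E(p) = -1 (E(p) = (-2*p)/((2*p)) = (-2*p)*(1/(2*p)) = -1)
-71*(-4 - 80) + E(c(2)) = -71*(-4 - 80) - 1 = -71*(-84) - 1 = 5964 - 1 = 5963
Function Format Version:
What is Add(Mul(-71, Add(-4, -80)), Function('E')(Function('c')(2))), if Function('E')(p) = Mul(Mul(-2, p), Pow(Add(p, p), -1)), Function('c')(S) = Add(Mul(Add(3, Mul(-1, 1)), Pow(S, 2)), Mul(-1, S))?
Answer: 5963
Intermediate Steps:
Function('c')(S) = Add(Mul(-1, S), Mul(2, Pow(S, 2))) (Function('c')(S) = Add(Mul(Add(3, -1), Pow(S, 2)), Mul(-1, S)) = Add(Mul(2, Pow(S, 2)), Mul(-1, S)) = Add(Mul(-1, S), Mul(2, Pow(S, 2))))
Function('E')(p) = -1 (Function('E')(p) = Mul(Mul(-2, p), Pow(Mul(2, p), -1)) = Mul(Mul(-2, p), Mul(Rational(1, 2), Pow(p, -1))) = -1)
Add(Mul(-71, Add(-4, -80)), Function('E')(Function('c')(2))) = Add(Mul(-71, Add(-4, -80)), -1) = Add(Mul(-71, -84), -1) = Add(5964, -1) = 5963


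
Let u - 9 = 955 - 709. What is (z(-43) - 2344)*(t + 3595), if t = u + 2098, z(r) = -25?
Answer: -14090812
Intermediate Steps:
u = 255 (u = 9 + (955 - 709) = 9 + 246 = 255)
t = 2353 (t = 255 + 2098 = 2353)
(z(-43) - 2344)*(t + 3595) = (-25 - 2344)*(2353 + 3595) = -2369*5948 = -14090812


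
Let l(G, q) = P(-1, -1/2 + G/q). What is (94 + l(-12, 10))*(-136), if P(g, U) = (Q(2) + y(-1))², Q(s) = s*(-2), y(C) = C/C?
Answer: -14008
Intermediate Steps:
y(C) = 1
Q(s) = -2*s
P(g, U) = 9 (P(g, U) = (-2*2 + 1)² = (-4 + 1)² = (-3)² = 9)
l(G, q) = 9
(94 + l(-12, 10))*(-136) = (94 + 9)*(-136) = 103*(-136) = -14008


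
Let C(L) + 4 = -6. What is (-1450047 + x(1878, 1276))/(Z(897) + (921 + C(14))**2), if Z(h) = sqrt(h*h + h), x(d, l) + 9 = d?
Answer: -1201873333938/688768060735 + 1448178*sqrt(805506)/688768060735 ≈ -1.7431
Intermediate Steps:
x(d, l) = -9 + d
Z(h) = sqrt(h + h**2) (Z(h) = sqrt(h**2 + h) = sqrt(h + h**2))
C(L) = -10 (C(L) = -4 - 6 = -10)
(-1450047 + x(1878, 1276))/(Z(897) + (921 + C(14))**2) = (-1450047 + (-9 + 1878))/(sqrt(897*(1 + 897)) + (921 - 10)**2) = (-1450047 + 1869)/(sqrt(897*898) + 911**2) = -1448178/(sqrt(805506) + 829921) = -1448178/(829921 + sqrt(805506))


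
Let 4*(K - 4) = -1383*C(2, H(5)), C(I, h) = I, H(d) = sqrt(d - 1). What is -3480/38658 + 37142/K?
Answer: -479409312/8859125 ≈ -54.115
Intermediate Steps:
H(d) = sqrt(-1 + d)
K = -1375/2 (K = 4 + (-1383*2)/4 = 4 + (1/4)*(-2766) = 4 - 1383/2 = -1375/2 ≈ -687.50)
-3480/38658 + 37142/K = -3480/38658 + 37142/(-1375/2) = -3480*1/38658 + 37142*(-2/1375) = -580/6443 - 74284/1375 = -479409312/8859125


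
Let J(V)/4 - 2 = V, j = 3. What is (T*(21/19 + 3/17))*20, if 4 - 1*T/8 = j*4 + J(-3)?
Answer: -264960/323 ≈ -820.31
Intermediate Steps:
J(V) = 8 + 4*V
T = -32 (T = 32 - 8*(3*4 + (8 + 4*(-3))) = 32 - 8*(12 + (8 - 12)) = 32 - 8*(12 - 4) = 32 - 8*8 = 32 - 64 = -32)
(T*(21/19 + 3/17))*20 = -32*(21/19 + 3/17)*20 = -32*414/323*20 = -13248/323*20 = -264960/323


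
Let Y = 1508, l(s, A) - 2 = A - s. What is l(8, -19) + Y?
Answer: 1483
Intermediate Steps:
l(s, A) = 2 + A - s (l(s, A) = 2 + (A - s) = 2 + A - s)
l(8, -19) + Y = (2 - 19 - 1*8) + 1508 = (2 - 19 - 8) + 1508 = -25 + 1508 = 1483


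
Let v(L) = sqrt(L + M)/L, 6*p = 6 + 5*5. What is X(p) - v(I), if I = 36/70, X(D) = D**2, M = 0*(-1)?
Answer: 961/36 - sqrt(70)/6 ≈ 25.300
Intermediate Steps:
M = 0
p = 31/6 (p = (6 + 5*5)/6 = (6 + 25)/6 = (1/6)*31 = 31/6 ≈ 5.1667)
I = 18/35 (I = 36*(1/70) = 18/35 ≈ 0.51429)
v(L) = 1/sqrt(L) (v(L) = sqrt(L + 0)/L = sqrt(L)/L = 1/sqrt(L))
X(p) - v(I) = (31/6)**2 - 1/sqrt(18/35) = 961/36 - sqrt(70)/6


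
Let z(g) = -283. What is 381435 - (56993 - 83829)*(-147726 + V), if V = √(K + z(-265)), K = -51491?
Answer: -3963993501 + 26836*I*√51774 ≈ -3.964e+9 + 6.1062e+6*I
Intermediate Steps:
V = I*√51774 (V = √(-51491 - 283) = √(-51774) = I*√51774 ≈ 227.54*I)
381435 - (56993 - 83829)*(-147726 + V) = 381435 - (56993 - 83829)*(-147726 + I*√51774) = 381435 - (-26836)*(-147726 + I*√51774) = 381435 - (3964374936 - 26836*I*√51774) = 381435 + (-3964374936 + 26836*I*√51774) = -3963993501 + 26836*I*√51774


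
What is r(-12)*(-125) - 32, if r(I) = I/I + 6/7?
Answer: -1849/7 ≈ -264.14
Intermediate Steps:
r(I) = 13/7 (r(I) = 1 + 6*(1/7) = 1 + 6/7 = 13/7)
r(-12)*(-125) - 32 = (13/7)*(-125) - 32 = -1625/7 - 32 = -1849/7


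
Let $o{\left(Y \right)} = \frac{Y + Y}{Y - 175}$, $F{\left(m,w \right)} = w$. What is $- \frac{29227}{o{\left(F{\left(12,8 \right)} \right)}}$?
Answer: $\frac{4880909}{16} \approx 3.0506 \cdot 10^{5}$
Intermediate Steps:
$o{\left(Y \right)} = \frac{2 Y}{-175 + Y}$
$- \frac{29227}{o{\left(F{\left(12,8 \right)} \right)}} = - \frac{29227}{2 \cdot 8 \frac{1}{-175 + 8}} = - \frac{29227}{2 \cdot 8 \frac{1}{-167}} = - \frac{29227}{2 \cdot 8 \left(- \frac{1}{167}\right)} = - \frac{29227}{- \frac{16}{167}} = \left(-29227\right) \left(- \frac{167}{16}\right) = \frac{4880909}{16}$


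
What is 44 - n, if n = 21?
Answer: 23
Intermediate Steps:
44 - n = 44 - 1*21 = 44 - 21 = 23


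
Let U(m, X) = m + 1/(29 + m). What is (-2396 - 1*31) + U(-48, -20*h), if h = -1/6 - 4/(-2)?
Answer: -47026/19 ≈ -2475.1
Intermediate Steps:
h = 11/6 (h = -1*⅙ - 4*(-½) = -⅙ + 2 = 11/6 ≈ 1.8333)
(-2396 - 1*31) + U(-48, -20*h) = (-2396 - 1*31) + (1 + (-48)² + 29*(-48))/(29 - 48) = (-2396 - 31) + (1 + 2304 - 1392)/(-19) = -2427 - 1/19*913 = -2427 - 913/19 = -47026/19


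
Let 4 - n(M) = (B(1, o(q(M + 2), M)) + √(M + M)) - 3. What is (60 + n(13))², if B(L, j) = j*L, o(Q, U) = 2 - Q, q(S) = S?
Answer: (80 - √26)² ≈ 5610.2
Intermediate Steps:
B(L, j) = L*j
n(M) = 7 + M - √2*√M (n(M) = 4 - ((1*(2 - (M + 2)) + √(M + M)) - 3) = 4 - ((1*(2 - (2 + M)) + √(2*M)) - 3) = 4 - ((1*(2 + (-2 - M)) + √2*√M) - 3) = 4 - ((1*(-M) + √2*√M) - 3) = 4 - ((-M + √2*√M) - 3) = 4 - (-3 - M + √2*√M) = 4 + (3 + M - √2*√M) = 7 + M - √2*√M)
(60 + n(13))² = (60 + (7 + 13 - √2*√13))² = (60 + (7 + 13 - √26))² = (60 + (20 - √26))² = (80 - √26)²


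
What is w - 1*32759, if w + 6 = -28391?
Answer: -61156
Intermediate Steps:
w = -28397 (w = -6 - 28391 = -28397)
w - 1*32759 = -28397 - 1*32759 = -28397 - 32759 = -61156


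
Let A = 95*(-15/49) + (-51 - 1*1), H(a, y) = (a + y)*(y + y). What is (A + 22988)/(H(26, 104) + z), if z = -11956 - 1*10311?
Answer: 1122439/233877 ≈ 4.7993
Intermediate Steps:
z = -22267 (z = -11956 - 10311 = -22267)
H(a, y) = 2*y*(a + y) (H(a, y) = (a + y)*(2*y) = 2*y*(a + y))
A = -3973/49 (A = 95*(-15*1/49) + (-51 - 1) = 95*(-15/49) - 52 = -1425/49 - 52 = -3973/49 ≈ -81.082)
(A + 22988)/(H(26, 104) + z) = (-3973/49 + 22988)/(2*104*(26 + 104) - 22267) = 1122439/(49*(2*104*130 - 22267)) = 1122439/(49*(27040 - 22267)) = (1122439/49)/4773 = (1122439/49)*(1/4773) = 1122439/233877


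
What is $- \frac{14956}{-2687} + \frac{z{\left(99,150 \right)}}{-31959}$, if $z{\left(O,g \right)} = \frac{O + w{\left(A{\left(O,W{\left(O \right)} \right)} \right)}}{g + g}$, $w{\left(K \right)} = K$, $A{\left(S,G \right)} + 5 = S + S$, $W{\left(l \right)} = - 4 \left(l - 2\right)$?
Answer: $\frac{35848214149}{6440537475} \approx 5.566$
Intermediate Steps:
$W{\left(l \right)} = 8 - 4 l$ ($W{\left(l \right)} = - 4 \left(-2 + l\right) = 8 - 4 l$)
$A{\left(S,G \right)} = -5 + 2 S$ ($A{\left(S,G \right)} = -5 + \left(S + S\right) = -5 + 2 S$)
$z{\left(O,g \right)} = \frac{-5 + 3 O}{2 g}$ ($z{\left(O,g \right)} = \frac{O + \left(-5 + 2 O\right)}{g + g} = \frac{-5 + 3 O}{2 g}$)
$- \frac{14956}{-2687} + \frac{z{\left(99,150 \right)}}{-31959} = - \frac{14956}{-2687} + \frac{\frac{1}{2} \cdot \frac{1}{150} \left(-5 + 3 \cdot 99\right)}{-31959} = \left(-14956\right) \left(- \frac{1}{2687}\right) + \frac{1}{2} \cdot \frac{1}{150} \left(-5 + 297\right) \left(- \frac{1}{31959}\right) = \frac{14956}{2687} + \frac{1}{2} \cdot \frac{1}{150} \cdot 292 \left(- \frac{1}{31959}\right) = \frac{14956}{2687} + \frac{73}{75} \left(- \frac{1}{31959}\right) = \frac{14956}{2687} - \frac{73}{2396925} = \frac{35848214149}{6440537475}$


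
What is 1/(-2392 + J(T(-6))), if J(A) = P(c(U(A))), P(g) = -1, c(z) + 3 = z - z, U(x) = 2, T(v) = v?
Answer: -1/2393 ≈ -0.00041789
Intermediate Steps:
c(z) = -3 (c(z) = -3 + (z - z) = -3 + 0 = -3)
J(A) = -1
1/(-2392 + J(T(-6))) = 1/(-2392 - 1) = 1/(-2393) = -1/2393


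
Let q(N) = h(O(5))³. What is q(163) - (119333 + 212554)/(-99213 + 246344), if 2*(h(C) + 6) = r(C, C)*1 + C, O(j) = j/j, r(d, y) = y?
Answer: -18723262/147131 ≈ -127.26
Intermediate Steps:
O(j) = 1
h(C) = -6 + C (h(C) = -6 + (C*1 + C)/2 = -6 + (C + C)/2 = -6 + (2*C)/2 = -6 + C)
q(N) = -125 (q(N) = (-6 + 1)³ = (-5)³ = -125)
q(163) - (119333 + 212554)/(-99213 + 246344) = -125 - (119333 + 212554)/(-99213 + 246344) = -125 - 331887/147131 = -18723262/147131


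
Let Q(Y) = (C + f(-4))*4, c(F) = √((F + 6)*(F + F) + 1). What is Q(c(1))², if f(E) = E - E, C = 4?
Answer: 256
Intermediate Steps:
c(F) = √(1 + 2*F*(6 + F)) (c(F) = √((6 + F)*(2*F) + 1) = √(2*F*(6 + F) + 1) = √(1 + 2*F*(6 + F)))
f(E) = 0
Q(Y) = 16 (Q(Y) = (4 + 0)*4 = 4*4 = 16)
Q(c(1))² = 16² = 256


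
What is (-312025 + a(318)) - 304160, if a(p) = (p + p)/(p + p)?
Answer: -616184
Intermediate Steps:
a(p) = 1 (a(p) = (2*p)/((2*p)) = (2*p)*(1/(2*p)) = 1)
(-312025 + a(318)) - 304160 = (-312025 + 1) - 304160 = -312024 - 304160 = -616184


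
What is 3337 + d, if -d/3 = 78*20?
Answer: -1343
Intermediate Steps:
d = -4680 (d = -234*20 = -3*1560 = -4680)
3337 + d = 3337 - 4680 = -1343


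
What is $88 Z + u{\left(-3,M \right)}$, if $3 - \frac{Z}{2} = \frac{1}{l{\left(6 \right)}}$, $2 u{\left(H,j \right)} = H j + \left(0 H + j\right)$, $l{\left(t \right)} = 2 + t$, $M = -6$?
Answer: $512$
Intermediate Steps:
$u{\left(H,j \right)} = \frac{j}{2} + \frac{H j}{2}$ ($u{\left(H,j \right)} = \frac{H j + \left(0 H + j\right)}{2} = \frac{H j + \left(0 + j\right)}{2} = \frac{H j + j}{2} = \frac{j + H j}{2} = \frac{j}{2} + \frac{H j}{2}$)
$Z = \frac{23}{4}$ ($Z = 6 - \frac{2}{2 + 6} = 6 - \frac{2}{8} = 6 - \frac{1}{4} = \frac{23}{4} \approx 5.75$)
$88 Z + u{\left(-3,M \right)} = 88 \cdot \frac{23}{4} + \frac{1}{2} \left(-6\right) \left(1 - 3\right) = 506 + \frac{1}{2} \left(-6\right) \left(-2\right) = 506 + 6 = 512$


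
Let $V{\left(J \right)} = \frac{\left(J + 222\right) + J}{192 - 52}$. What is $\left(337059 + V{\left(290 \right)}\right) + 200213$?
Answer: $\frac{37609441}{70} \approx 5.3728 \cdot 10^{5}$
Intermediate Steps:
$V{\left(J \right)} = \frac{111}{70} + \frac{J}{70}$ ($V{\left(J \right)} = \frac{\left(222 + J\right) + J}{140} = \left(222 + 2 J\right) \frac{1}{140} = \frac{111}{70} + \frac{J}{70}$)
$\left(337059 + V{\left(290 \right)}\right) + 200213 = \left(337059 + \left(\frac{111}{70} + \frac{1}{70} \cdot 290\right)\right) + 200213 = \left(337059 + \left(\frac{111}{70} + \frac{29}{7}\right)\right) + 200213 = \left(337059 + \frac{401}{70}\right) + 200213 = \frac{23594531}{70} + 200213 = \frac{37609441}{70}$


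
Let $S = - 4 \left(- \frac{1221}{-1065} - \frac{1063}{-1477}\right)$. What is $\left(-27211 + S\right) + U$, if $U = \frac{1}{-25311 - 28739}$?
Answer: $- \frac{154275928012677}{5668061350} \approx -27218.0$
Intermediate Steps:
$U = - \frac{1}{54050}$ ($U = \frac{1}{-54050} = - \frac{1}{54050} \approx -1.8501 \cdot 10^{-5}$)
$S = - \frac{3914016}{524335}$ ($S = - 4 \left(\left(-1221\right) \left(- \frac{1}{1065}\right) - - \frac{1063}{1477}\right) = - 4 \left(\frac{407}{355} + \frac{1063}{1477}\right) = \left(-4\right) \frac{978504}{524335} = - \frac{3914016}{524335} \approx -7.4647$)
$\left(-27211 + S\right) + U = \left(-27211 - \frac{3914016}{524335}\right) - \frac{1}{54050} = - \frac{14271593701}{524335} - \frac{1}{54050} = - \frac{154275928012677}{5668061350}$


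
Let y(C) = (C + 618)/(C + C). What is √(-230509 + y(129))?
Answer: 5*I*√68192926/86 ≈ 480.11*I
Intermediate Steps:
y(C) = (618 + C)/(2*C) (y(C) = (618 + C)/((2*C)) = (618 + C)*(1/(2*C)) = (618 + C)/(2*C))
√(-230509 + y(129)) = √(-230509 + (½)*(618 + 129)/129) = √(-230509 + (½)*(1/129)*747) = √(-230509 + 249/86) = √(-19823525/86) = 5*I*√68192926/86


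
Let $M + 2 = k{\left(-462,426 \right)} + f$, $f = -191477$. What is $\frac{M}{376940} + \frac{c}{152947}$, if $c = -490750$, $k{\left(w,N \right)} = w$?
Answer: $- \frac{214340105127}{57651842180} \approx -3.7178$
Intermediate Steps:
$M = -191941$ ($M = -2 - 191939 = -191941$)
$\frac{M}{376940} + \frac{c}{152947} = - \frac{191941}{376940} - \frac{490750}{152947} = - \frac{214340105127}{57651842180}$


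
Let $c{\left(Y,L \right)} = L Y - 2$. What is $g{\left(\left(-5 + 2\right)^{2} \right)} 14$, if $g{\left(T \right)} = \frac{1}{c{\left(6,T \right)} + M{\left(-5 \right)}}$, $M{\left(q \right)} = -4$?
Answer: $\frac{7}{24} \approx 0.29167$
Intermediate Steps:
$c{\left(Y,L \right)} = -2 + L Y$
$g{\left(T \right)} = \frac{1}{-6 + 6 T}$ ($g{\left(T \right)} = \frac{1}{\left(-2 + T 6\right) - 4} = \frac{1}{\left(-2 + 6 T\right) - 4} = \frac{1}{-6 + 6 T}$)
$g{\left(\left(-5 + 2\right)^{2} \right)} 14 = \frac{1}{6 \left(-1 + \left(-5 + 2\right)^{2}\right)} 14 = \frac{1}{6 \left(-1 + \left(-3\right)^{2}\right)} 14 = \frac{1}{6 \left(-1 + 9\right)} 14 = \frac{1}{6 \cdot 8} \cdot 14 = \frac{1}{6} \cdot \frac{1}{8} \cdot 14 = \frac{1}{48} \cdot 14 = \frac{7}{24}$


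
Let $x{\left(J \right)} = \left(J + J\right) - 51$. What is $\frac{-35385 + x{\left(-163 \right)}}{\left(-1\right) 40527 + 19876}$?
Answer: $\frac{35762}{20651} \approx 1.7317$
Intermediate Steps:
$x{\left(J \right)} = -51 + 2 J$ ($x{\left(J \right)} = 2 J - 51 = -51 + 2 J$)
$\frac{-35385 + x{\left(-163 \right)}}{\left(-1\right) 40527 + 19876} = \frac{-35385 + \left(-51 + 2 \left(-163\right)\right)}{\left(-1\right) 40527 + 19876} = \frac{-35385 - 377}{-40527 + 19876} = \frac{-35385 - 377}{-20651} = \left(-35762\right) \left(- \frac{1}{20651}\right) = \frac{35762}{20651}$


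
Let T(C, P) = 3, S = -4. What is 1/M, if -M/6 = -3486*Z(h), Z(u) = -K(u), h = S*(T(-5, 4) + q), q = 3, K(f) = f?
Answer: 1/501984 ≈ 1.9921e-6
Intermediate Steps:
h = -24 (h = -4*(3 + 3) = -4*6 = -24)
Z(u) = -u
M = 501984 (M = -(-20916)*(-1*(-24)) = -(-20916)*24 = -6*(-83664) = 501984)
1/M = 1/501984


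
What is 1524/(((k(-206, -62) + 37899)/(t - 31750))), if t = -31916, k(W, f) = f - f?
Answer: -10780776/4211 ≈ -2560.1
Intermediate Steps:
k(W, f) = 0
1524/(((k(-206, -62) + 37899)/(t - 31750))) = 1524/(((0 + 37899)/(-31916 - 31750))) = 1524/((37899/(-63666))) = 1524/((37899*(-1/63666))) = 1524/(-4211/7074) = 1524*(-7074/4211) = -10780776/4211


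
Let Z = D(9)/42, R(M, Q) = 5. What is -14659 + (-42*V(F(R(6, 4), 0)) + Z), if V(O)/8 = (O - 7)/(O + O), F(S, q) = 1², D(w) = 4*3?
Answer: -95555/7 ≈ -13651.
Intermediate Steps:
D(w) = 12
F(S, q) = 1
Z = 2/7 (Z = 12/42 = 12*(1/42) = 2/7 ≈ 0.28571)
V(O) = 4*(-7 + O)/O (V(O) = 8*((O - 7)/(O + O)) = 8*((-7 + O)/((2*O))) = 8*((-7 + O)*(1/(2*O))) = 8*((-7 + O)/(2*O)) = 4*(-7 + O)/O)
-14659 + (-42*V(F(R(6, 4), 0)) + Z) = -14659 + (-42*(4 - 28/1) + 2/7) = -14659 + (-42*(4 - 28*1) + 2/7) = -14659 + (-42*(4 - 28) + 2/7) = -14659 + (-42*(-24) + 2/7) = -14659 + (1008 + 2/7) = -14659 + 7058/7 = -95555/7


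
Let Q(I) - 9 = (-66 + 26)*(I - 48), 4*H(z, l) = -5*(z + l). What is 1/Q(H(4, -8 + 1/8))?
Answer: 4/6941 ≈ 0.00057629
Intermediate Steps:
H(z, l) = -5*l/4 - 5*z/4 (H(z, l) = (-5*(z + l))/4 = (-5*(l + z))/4 = (-5*l - 5*z)/4 = -5*l/4 - 5*z/4)
Q(I) = 1929 - 40*I (Q(I) = 9 + (-66 + 26)*(I - 48) = 9 - 40*(-48 + I) = 9 + (1920 - 40*I) = 1929 - 40*I)
1/Q(H(4, -8 + 1/8)) = 1/(1929 - 40*(-5*(-8 + 1/8)/4 - 5/4*4)) = 1/(1929 - 40*(-5*(-8 + ⅛)/4 - 5)) = 1/(1929 - 40*(-5/4*(-63/8) - 5)) = 1/(1929 - 40*(315/32 - 5)) = 1/(1929 - 40*155/32) = 1/(1929 - 775/4) = 1/(6941/4) = 4/6941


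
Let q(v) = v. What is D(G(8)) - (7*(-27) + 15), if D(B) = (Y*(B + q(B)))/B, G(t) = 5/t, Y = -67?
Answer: 40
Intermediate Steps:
D(B) = -134 (D(B) = (-67*(B + B))/B = (-134*B)/B = -134)
D(G(8)) - (7*(-27) + 15) = -134 - (7*(-27) + 15) = -134 - (-189 + 15) = -134 - 1*(-174) = -134 + 174 = 40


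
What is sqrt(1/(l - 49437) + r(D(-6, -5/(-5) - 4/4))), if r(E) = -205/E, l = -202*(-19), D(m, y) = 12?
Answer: I*sqrt(1278751954179)/273594 ≈ 4.1332*I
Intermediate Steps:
l = 3838
sqrt(1/(l - 49437) + r(D(-6, -5/(-5) - 4/4))) = sqrt(1/(3838 - 49437) - 205/12) = sqrt(1/(-45599) - 205*1/12) = sqrt(-1/45599 - 205/12) = sqrt(-9347807/547188) = I*sqrt(1278751954179)/273594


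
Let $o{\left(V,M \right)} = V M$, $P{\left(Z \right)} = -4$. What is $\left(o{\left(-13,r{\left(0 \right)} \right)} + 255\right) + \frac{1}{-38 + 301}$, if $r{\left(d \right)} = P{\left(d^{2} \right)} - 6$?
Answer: $\frac{101256}{263} \approx 385.0$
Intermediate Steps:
$r{\left(d \right)} = -10$ ($r{\left(d \right)} = -4 - 6 = -10$)
$o{\left(V,M \right)} = M V$
$\left(o{\left(-13,r{\left(0 \right)} \right)} + 255\right) + \frac{1}{-38 + 301} = \left(\left(-10\right) \left(-13\right) + 255\right) + \frac{1}{-38 + 301} = \left(130 + 255\right) + \frac{1}{263} = 385 + \frac{1}{263} = \frac{101256}{263}$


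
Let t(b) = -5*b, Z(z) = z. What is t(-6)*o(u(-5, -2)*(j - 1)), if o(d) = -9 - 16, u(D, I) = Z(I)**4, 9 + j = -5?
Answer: -750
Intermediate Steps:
j = -14 (j = -9 - 5 = -14)
u(D, I) = I**4
o(d) = -25
t(-6)*o(u(-5, -2)*(j - 1)) = -5*(-6)*(-25) = 30*(-25) = -750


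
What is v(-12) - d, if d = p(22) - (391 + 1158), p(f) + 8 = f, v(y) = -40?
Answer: 1495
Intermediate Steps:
p(f) = -8 + f
d = -1535 (d = (-8 + 22) - (391 + 1158) = 14 - 1*1549 = 14 - 1549 = -1535)
v(-12) - d = -40 - 1*(-1535) = -40 + 1535 = 1495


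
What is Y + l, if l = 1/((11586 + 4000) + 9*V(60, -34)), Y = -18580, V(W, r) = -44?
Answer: -282230199/15190 ≈ -18580.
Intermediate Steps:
l = 1/15190 (l = 1/((11586 + 4000) + 9*(-44)) = 1/(15586 - 396) = 1/15190 ≈ 6.5833e-5)
Y + l = -18580 + 1/15190 = -282230199/15190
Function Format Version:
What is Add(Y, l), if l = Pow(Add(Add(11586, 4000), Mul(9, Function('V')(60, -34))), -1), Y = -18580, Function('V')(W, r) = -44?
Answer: Rational(-282230199, 15190) ≈ -18580.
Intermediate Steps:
l = Rational(1, 15190) (l = Pow(Add(Add(11586, 4000), Mul(9, -44)), -1) = Pow(Add(15586, -396), -1) = Pow(15190, -1) = Rational(1, 15190) ≈ 6.5833e-5)
Add(Y, l) = Add(-18580, Rational(1, 15190)) = Rational(-282230199, 15190)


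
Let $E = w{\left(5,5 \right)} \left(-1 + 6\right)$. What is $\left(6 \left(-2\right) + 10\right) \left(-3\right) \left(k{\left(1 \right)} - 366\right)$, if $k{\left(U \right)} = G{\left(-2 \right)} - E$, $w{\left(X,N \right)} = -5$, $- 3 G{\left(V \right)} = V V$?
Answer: $-2054$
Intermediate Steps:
$G{\left(V \right)} = - \frac{V^{2}}{3}$ ($G{\left(V \right)} = - \frac{V V}{3} = - \frac{V^{2}}{3}$)
$E = -25$ ($E = - 5 \left(-1 + 6\right) = \left(-5\right) 5 = -25$)
$k{\left(U \right)} = \frac{71}{3}$ ($k{\left(U \right)} = - \frac{\left(-2\right)^{2}}{3} - -25 = \left(- \frac{1}{3}\right) 4 + 25 = - \frac{4}{3} + 25 = \frac{71}{3}$)
$\left(6 \left(-2\right) + 10\right) \left(-3\right) \left(k{\left(1 \right)} - 366\right) = \left(6 \left(-2\right) + 10\right) \left(-3\right) \left(\frac{71}{3} - 366\right) = \left(-12 + 10\right) \left(-3\right) \left(- \frac{1027}{3}\right) = \left(-2\right) \left(-3\right) \left(- \frac{1027}{3}\right) = 6 \left(- \frac{1027}{3}\right) = -2054$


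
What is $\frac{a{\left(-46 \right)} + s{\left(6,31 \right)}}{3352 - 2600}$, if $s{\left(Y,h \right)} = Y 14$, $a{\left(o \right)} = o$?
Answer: $\frac{19}{376} \approx 0.050532$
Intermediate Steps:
$s{\left(Y,h \right)} = 14 Y$
$\frac{a{\left(-46 \right)} + s{\left(6,31 \right)}}{3352 - 2600} = \frac{-46 + 14 \cdot 6}{3352 - 2600} = \frac{-46 + 84}{752} = 38 \cdot \frac{1}{752} = \frac{19}{376}$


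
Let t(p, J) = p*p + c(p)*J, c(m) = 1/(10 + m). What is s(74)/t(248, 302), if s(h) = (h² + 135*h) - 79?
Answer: 1984923/7934167 ≈ 0.25017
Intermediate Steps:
t(p, J) = p² + J/(10 + p) (t(p, J) = p*p + J/(10 + p) = p² + J/(10 + p))
s(h) = -79 + h² + 135*h
s(74)/t(248, 302) = (-79 + 74² + 135*74)/(((302 + 248²*(10 + 248))/(10 + 248))) = (-79 + 5476 + 9990)/(((302 + 61504*258)/258)) = 15387/(((302 + 15868032)/258)) = 15387/(((1/258)*15868334)) = 15387/(7934167/129) = 15387*(129/7934167) = 1984923/7934167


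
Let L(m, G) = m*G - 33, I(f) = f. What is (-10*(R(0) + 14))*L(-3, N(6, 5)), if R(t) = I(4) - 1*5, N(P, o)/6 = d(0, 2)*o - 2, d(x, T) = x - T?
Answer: -23790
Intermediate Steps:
N(P, o) = -12 - 12*o (N(P, o) = 6*((0 - 1*2)*o - 2) = 6*((0 - 2)*o - 2) = 6*(-2*o - 2) = 6*(-2 - 2*o) = -12 - 12*o)
R(t) = -1 (R(t) = 4 - 1*5 = 4 - 5 = -1)
L(m, G) = -33 + G*m (L(m, G) = G*m - 33 = -33 + G*m)
(-10*(R(0) + 14))*L(-3, N(6, 5)) = (-10*(-1 + 14))*(-33 + (-12 - 12*5)*(-3)) = (-10*13)*(-33 + (-12 - 60)*(-3)) = -130*(-33 - 72*(-3)) = -130*(-33 + 216) = -130*183 = -23790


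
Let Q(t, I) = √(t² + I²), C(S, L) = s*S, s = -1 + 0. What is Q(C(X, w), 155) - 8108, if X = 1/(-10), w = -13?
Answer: -8108 + √2402501/10 ≈ -7953.0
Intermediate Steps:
X = -⅒ ≈ -0.10000
s = -1
C(S, L) = -S
Q(t, I) = √(I² + t²)
Q(C(X, w), 155) - 8108 = √(155² + (-1*(-⅒))²) - 8108 = √(24025 + (⅒)²) - 8108 = √(24025 + 1/100) - 8108 = √(2402501/100) - 8108 = √2402501/10 - 8108 = -8108 + √2402501/10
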